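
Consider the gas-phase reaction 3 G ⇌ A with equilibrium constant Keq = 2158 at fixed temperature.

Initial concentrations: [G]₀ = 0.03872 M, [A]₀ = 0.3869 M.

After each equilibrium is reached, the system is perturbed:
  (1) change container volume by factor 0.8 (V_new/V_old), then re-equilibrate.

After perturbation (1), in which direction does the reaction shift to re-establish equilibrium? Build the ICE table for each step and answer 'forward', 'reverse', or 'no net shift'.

Q₀ = 6665 vs Keq = 2158 ⇒ Q>K, reverse
Step 1:
                  G         A
  I         0.03872    0.3869
  C         0.01738 -0.005795
  E          0.0561    0.3811
  solve Keq expr → x = -0.005795; check Q = 2158
Then change container volume by factor 0.8 (V_new/V_old).
Step 2:
                  G         A
  I         0.07013    0.4764
  C       -0.009559  0.003186
  E         0.06057    0.4796
  solve Keq expr → x = 0.003186; check Q = 2158

Direction: forward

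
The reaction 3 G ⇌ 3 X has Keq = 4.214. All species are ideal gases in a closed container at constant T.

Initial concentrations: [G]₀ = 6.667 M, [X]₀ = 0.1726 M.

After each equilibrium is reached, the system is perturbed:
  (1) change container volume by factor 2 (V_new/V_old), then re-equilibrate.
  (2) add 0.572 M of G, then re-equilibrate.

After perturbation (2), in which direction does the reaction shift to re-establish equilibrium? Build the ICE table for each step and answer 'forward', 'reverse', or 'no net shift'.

Direction: forward

Q₀ = 1.7351e-05 vs Keq = 4.214 ⇒ Q<K, forward
Step 1:
                   G          X
  I            6.667     0.1726
  C           -4.052      4.052
  E            2.615      4.224
  solve Keq expr → x = 1.351; check Q = 4.214
Then change container volume by factor 2 (V_new/V_old).
Step 2:
                   G          X
  I            1.308      2.112
  C                0          0
  E            1.308      2.112
  solve Keq expr → x = 0; check Q = 4.214
Then add 0.572 M of G.
Step 3:
                   G          X
  I             1.88      2.112
  C          -0.3533     0.3533
  E            1.526      2.465
  solve Keq expr → x = 0.1178; check Q = 4.214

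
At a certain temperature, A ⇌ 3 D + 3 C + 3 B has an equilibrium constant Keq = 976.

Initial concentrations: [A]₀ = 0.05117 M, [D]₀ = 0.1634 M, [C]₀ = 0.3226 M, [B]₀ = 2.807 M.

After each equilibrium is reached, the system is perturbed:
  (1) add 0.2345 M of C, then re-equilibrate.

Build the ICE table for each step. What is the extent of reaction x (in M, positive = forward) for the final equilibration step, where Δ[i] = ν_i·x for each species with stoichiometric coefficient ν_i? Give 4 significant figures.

Q₀ = 0.06331 vs Keq = 976 ⇒ Q<K, forward
Step 1:
                    A           D           C           B
  Initial     0.05117      0.1634      0.3226       2.807
  Change     -0.05108      0.1532      0.1532      0.1532
  Equil    9.0906e-05      0.3166      0.4758        2.96
  solve Keq expr → x = 0.05108; check Q = 976
Then add 0.2345 M of C.
Step 2:
                    A           D           C           B
  Initial  9.0906e-05      0.3166      0.7103        2.96
  Change   2.0874e-04 -6.2622e-04 -6.2622e-04 -6.2622e-04
  Equil    2.9964e-04       0.316      0.7097        2.96
  solve Keq expr → x = -2.0874e-04; check Q = 976

x = -2.0874e-04 M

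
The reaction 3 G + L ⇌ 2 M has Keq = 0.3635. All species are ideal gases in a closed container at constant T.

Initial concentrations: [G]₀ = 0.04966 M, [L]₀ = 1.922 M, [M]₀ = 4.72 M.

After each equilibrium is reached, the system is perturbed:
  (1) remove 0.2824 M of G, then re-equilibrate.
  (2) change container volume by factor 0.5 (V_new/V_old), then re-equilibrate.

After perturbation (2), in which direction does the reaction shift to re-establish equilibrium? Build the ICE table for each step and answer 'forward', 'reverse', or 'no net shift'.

Q₀ = 9.4648e+04 vs Keq = 0.3635 ⇒ Q>K, reverse
Step 1:
                  G         L         M
  init      0.04966     1.922      4.72
  Δ            2.18    0.7267    -1.453
  eq           2.23     2.649     3.267
  solve Keq expr → x = -0.7267; check Q = 0.3635
Then remove 0.2824 M of G.
Step 2:
                  G         L         M
  init        1.947     2.649     3.267
  Δ          0.2025   0.06748    -0.135
  eq           2.15     2.716     3.132
  solve Keq expr → x = -0.06748; check Q = 0.3635
Then change container volume by factor 0.5 (V_new/V_old).
Step 3:
                  G         L         M
  init        4.299     5.432     6.263
  Δ          -1.271   -0.4237    0.8473
  eq          3.028     5.009     7.111
  solve Keq expr → x = 0.4237; check Q = 0.3635

Direction: forward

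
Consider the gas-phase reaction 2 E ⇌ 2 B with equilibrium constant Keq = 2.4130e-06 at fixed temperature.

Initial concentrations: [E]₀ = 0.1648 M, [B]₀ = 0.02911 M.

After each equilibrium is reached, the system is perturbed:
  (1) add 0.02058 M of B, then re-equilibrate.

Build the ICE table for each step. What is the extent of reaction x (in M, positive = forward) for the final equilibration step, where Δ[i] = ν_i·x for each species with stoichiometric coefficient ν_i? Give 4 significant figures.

x = -0.01027 M

Q₀ = 0.0312 vs Keq = 2.4130e-06 ⇒ Q>K, reverse
Step 1:
                  E         B
  I          0.1648   0.02911
  C         0.02881  -0.02881
  E          0.1936 3.0075e-04
  solve Keq expr → x = -0.0144; check Q = 2.4130e-06
Then add 0.02058 M of B.
Step 2:
                  E         B
  I          0.1936   0.02088
  C         0.02055  -0.02055
  E          0.2142 3.3267e-04
  solve Keq expr → x = -0.01027; check Q = 2.4130e-06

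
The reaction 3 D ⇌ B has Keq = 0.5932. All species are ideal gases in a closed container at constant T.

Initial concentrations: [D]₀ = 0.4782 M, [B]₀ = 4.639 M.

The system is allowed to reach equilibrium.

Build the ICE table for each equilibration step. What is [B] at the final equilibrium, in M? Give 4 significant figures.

[B]_eq = 4.16 M

Q₀ = 42.42 vs Keq = 0.5932 ⇒ Q>K, reverse
Step 1:
                    D           B
  init         0.4782       4.639
  Δ             1.436     -0.4787
  eq            1.914        4.16
  solve Keq expr → x = -0.4787; check Q = 0.5932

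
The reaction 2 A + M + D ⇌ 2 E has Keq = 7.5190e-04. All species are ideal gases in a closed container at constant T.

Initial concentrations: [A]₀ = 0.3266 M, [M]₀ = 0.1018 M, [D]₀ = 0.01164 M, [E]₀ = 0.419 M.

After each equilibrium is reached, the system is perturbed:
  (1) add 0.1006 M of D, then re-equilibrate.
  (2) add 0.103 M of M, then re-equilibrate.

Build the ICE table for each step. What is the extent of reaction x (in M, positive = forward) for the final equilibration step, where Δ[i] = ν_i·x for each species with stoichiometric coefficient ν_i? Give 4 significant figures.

x = 4.8282e-04 M

Q₀ = 1389 vs Keq = 7.5190e-04 ⇒ Q>K, reverse
Step 1:
                  A         M         D         E
  Initial    0.3266    0.1018   0.01164     0.419
  Change     0.4137    0.2069    0.2069   -0.4137
  Equil      0.7403    0.3087    0.2185  0.005272
  solve Keq expr → x = -0.2069; check Q = 7.5190e-04
Then add 0.1006 M of D.
Step 2:
                  A         M         D         E
  Initial    0.7403    0.3087    0.3191  0.005272
  Change  -0.001079 -5.3942e-04 -5.3942e-04  0.001079
  Equil      0.7392    0.3081    0.3186  0.006351
  solve Keq expr → x = 5.3942e-04; check Q = 7.5190e-04
Then add 0.103 M of M.
Step 3:
                  A         M         D         E
  Initial    0.7392    0.4111    0.3186  0.006351
  Change  -9.6565e-04 -4.8282e-04 -4.8282e-04 9.6565e-04
  Equil      0.7383    0.4106    0.3181  0.007317
  solve Keq expr → x = 4.8282e-04; check Q = 7.5190e-04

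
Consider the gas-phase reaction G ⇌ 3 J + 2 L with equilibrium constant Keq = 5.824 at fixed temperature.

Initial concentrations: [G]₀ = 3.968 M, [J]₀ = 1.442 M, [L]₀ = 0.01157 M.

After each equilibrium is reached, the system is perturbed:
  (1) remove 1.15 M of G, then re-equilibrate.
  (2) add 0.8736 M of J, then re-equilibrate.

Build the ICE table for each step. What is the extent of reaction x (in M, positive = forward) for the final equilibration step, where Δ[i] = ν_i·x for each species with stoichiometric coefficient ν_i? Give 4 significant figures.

Q₀ = 1.0116e-04 vs Keq = 5.824 ⇒ Q<K, forward
Step 1:
                  G         J         L
  Initial     3.968     1.442   0.01157
  Change     -0.466     1.398     0.932
  Equil       3.502      2.84    0.9436
  solve Keq expr → x = 0.466; check Q = 5.824
Then remove 1.15 M of G.
Step 2:
                  G         J         L
  Initial     2.352      2.84    0.9436
  Change    0.04885   -0.1465  -0.09769
  Equil       2.401     2.693    0.8459
  solve Keq expr → x = -0.04885; check Q = 5.824
Then add 0.8736 M of J.
Step 3:
                  G         J         L
  Initial     2.401     3.567    0.8459
  Change    0.09988   -0.2996   -0.1998
  Equil       2.501     3.267    0.6461
  solve Keq expr → x = -0.09988; check Q = 5.824

x = -0.09988 M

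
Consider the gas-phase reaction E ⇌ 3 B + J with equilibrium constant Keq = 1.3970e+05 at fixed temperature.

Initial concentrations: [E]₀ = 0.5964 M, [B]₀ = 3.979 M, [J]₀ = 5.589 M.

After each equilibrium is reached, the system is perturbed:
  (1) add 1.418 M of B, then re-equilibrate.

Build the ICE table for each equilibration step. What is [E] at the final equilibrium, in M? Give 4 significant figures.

Q₀ = 590.4 vs Keq = 1.3970e+05 ⇒ Q<K, forward
Step 1:
                    E           B           J
  init         0.5964       3.979       5.589
  Δ            -0.588       1.764       0.588
  eq         0.008376       5.743       6.177
  solve Keq expr → x = 0.588; check Q = 1.3970e+05
Then add 1.418 M of B.
Step 2:
                    E           B           J
  init       0.008376       7.161       6.177
  Δ          0.007685    -0.02306   -0.007685
  eq          0.01606       7.138       6.169
  solve Keq expr → x = -0.007685; check Q = 1.3970e+05

[E]_eq = 0.01606 M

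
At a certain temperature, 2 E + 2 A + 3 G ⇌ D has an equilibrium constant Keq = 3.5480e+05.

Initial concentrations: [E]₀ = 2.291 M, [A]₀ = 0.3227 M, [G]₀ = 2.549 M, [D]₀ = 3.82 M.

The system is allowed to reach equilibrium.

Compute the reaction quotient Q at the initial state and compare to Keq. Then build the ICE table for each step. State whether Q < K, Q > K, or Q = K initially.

Q₀ = 0.422 vs Keq = 3.5480e+05 ⇒ Q<K, forward
Step 1:
                   E          A          G          D
  Initial      2.291     0.3227      2.549       3.82
  Change     -0.3221    -0.3221    -0.4832     0.1611
  Equil        1.969 5.7300e-04      2.066      3.981
  solve Keq expr → x = 0.1611; check Q = 3.5480e+05

Q₀ = 0.422; Q < K (proceeds forward)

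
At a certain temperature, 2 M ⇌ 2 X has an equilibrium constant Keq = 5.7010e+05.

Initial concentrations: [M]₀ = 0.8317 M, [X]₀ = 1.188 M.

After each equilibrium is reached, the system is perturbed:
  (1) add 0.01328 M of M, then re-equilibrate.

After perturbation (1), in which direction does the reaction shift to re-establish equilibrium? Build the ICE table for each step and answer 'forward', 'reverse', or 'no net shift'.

Direction: forward

Q₀ = 2.04 vs Keq = 5.7010e+05 ⇒ Q<K, forward
Step 1:
                    M           X
  Initial      0.8317       1.188
  Change       -0.829       0.829
  Equil      0.002671       2.017
  solve Keq expr → x = 0.4145; check Q = 5.7010e+05
Then add 0.01328 M of M.
Step 2:
                    M           X
  Initial     0.01595       2.017
  Change     -0.01326     0.01326
  Equil      0.002689        2.03
  solve Keq expr → x = 0.006631; check Q = 5.7010e+05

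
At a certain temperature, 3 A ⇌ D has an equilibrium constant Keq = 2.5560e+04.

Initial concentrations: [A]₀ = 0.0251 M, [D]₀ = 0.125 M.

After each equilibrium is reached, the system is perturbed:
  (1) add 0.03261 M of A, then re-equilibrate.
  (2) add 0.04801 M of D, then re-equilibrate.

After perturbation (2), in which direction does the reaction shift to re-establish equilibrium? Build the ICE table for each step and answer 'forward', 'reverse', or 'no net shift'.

Direction: reverse

Q₀ = 7905 vs Keq = 2.5560e+04 ⇒ Q<K, forward
Step 1:
                    A           D
  init         0.0251       0.125
  Δ         -0.008006    0.002669
  eq          0.01709      0.1277
  solve Keq expr → x = 0.002669; check Q = 2.5560e+04
Then add 0.03261 M of A.
Step 2:
                    A           D
  init         0.0497      0.1277
  Δ          -0.03214     0.01071
  eq          0.01756      0.1384
  solve Keq expr → x = 0.01071; check Q = 2.5560e+04
Then add 0.04801 M of D.
Step 3:
                    A           D
  init        0.01756      0.1864
  Δ          0.001812 -6.0391e-04
  eq          0.01937      0.1858
  solve Keq expr → x = -6.0391e-04; check Q = 2.5560e+04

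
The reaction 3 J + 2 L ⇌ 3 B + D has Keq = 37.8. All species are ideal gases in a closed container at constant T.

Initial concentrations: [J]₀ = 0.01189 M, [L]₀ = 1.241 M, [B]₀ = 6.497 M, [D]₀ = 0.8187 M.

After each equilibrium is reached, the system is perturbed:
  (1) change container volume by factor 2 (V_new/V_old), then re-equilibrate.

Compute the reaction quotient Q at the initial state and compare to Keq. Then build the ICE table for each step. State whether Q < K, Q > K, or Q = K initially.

Q₀ = 8.6731e+07 vs Keq = 37.8 ⇒ Q>K, reverse
Step 1:
                    J           L           B           D
  Initial     0.01189       1.241       6.497      0.8187
  Change       0.8874      0.5916     -0.8874     -0.2958
  Equil        0.8992       1.833        5.61      0.5229
  solve Keq expr → x = -0.2958; check Q = 37.8
Then change container volume by factor 2 (V_new/V_old).
Step 2:
                    J           L           B           D
  Initial      0.4496      0.9163       2.805      0.2615
  Change      0.06901       0.046    -0.06901      -0.023
  Equil        0.5186      0.9623       2.736      0.2385
  solve Keq expr → x = -0.023; check Q = 37.8

Q₀ = 8.6731e+07; Q > K (proceeds reverse)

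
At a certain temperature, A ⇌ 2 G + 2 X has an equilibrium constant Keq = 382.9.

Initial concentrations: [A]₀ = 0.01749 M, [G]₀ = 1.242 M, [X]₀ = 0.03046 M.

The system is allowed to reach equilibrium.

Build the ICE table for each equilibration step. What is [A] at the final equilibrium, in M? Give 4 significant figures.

[A]_eq = 1.8216e-05 M

Q₀ = 0.08183 vs Keq = 382.9 ⇒ Q<K, forward
Step 1:
                  A         G         X
  init      0.01749     1.242   0.03046
  Δ        -0.01747   0.03494   0.03494
  eq      1.8216e-05     1.277    0.0654
  solve Keq expr → x = 0.01747; check Q = 382.9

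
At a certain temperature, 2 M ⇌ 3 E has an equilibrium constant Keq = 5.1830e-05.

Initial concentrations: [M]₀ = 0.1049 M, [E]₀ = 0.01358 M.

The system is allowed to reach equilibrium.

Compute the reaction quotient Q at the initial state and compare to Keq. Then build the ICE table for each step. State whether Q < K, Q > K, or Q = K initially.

Q₀ = 2.2759e-04 vs Keq = 5.1830e-05 ⇒ Q>K, reverse
Step 1:
                    M           E
  Initial      0.1049     0.01358
  Change     0.003406   -0.005108
  Equil        0.1083    0.008472
  solve Keq expr → x = -0.001703; check Q = 5.1830e-05

Q₀ = 2.2759e-04; Q > K (proceeds reverse)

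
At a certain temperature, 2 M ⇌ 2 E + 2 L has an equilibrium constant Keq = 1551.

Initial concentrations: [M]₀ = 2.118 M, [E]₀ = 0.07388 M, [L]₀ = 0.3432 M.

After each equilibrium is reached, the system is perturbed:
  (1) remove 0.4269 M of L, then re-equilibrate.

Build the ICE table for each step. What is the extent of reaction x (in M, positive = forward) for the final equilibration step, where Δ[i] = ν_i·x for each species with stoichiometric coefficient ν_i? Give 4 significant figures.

x = 0.01018 M

Q₀ = 1.4332e-04 vs Keq = 1551 ⇒ Q<K, forward
Step 1:
                  M         E         L
  init        2.118   0.07388    0.3432
  Δ          -1.995     1.995     1.995
  eq         0.1228     2.069     2.338
  solve Keq expr → x = 0.9976; check Q = 1551
Then remove 0.4269 M of L.
Step 2:
                  M         E         L
  init       0.1228     2.069     1.911
  Δ        -0.02036   0.02036   0.02036
  eq         0.1025     2.089     1.932
  solve Keq expr → x = 0.01018; check Q = 1551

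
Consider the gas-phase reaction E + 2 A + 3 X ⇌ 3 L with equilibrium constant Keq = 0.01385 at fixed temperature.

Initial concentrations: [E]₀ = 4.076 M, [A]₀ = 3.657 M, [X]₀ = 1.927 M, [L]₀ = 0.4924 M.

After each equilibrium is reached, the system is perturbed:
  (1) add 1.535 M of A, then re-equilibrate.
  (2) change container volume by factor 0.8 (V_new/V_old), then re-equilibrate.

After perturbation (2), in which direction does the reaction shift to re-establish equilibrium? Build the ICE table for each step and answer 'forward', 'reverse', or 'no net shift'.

Direction: forward

Q₀ = 3.0607e-04 vs Keq = 0.01385 ⇒ Q<K, forward
Step 1:
                    E           A           X           L
  Initial       4.076       3.657       1.927      0.4924
  Change      -0.2012     -0.4025     -0.6037      0.6037
  Equil         3.875       3.255       1.323       1.096
  solve Keq expr → x = 0.2012; check Q = 0.01385
Then add 1.535 M of A.
Step 2:
                    E           A           X           L
  Initial       3.875        4.79       1.323       1.096
  Change     -0.04824    -0.09649     -0.1447      0.1447
  Equil         3.827       4.693       1.179       1.241
  solve Keq expr → x = 0.04824; check Q = 0.01385
Then change container volume by factor 0.8 (V_new/V_old).
Step 3:
                    E           A           X           L
  Initial       4.783       5.866       1.473       1.551
  Change     -0.05196     -0.1039     -0.1559      0.1559
  Equil         4.731       5.762       1.317       1.707
  solve Keq expr → x = 0.05196; check Q = 0.01385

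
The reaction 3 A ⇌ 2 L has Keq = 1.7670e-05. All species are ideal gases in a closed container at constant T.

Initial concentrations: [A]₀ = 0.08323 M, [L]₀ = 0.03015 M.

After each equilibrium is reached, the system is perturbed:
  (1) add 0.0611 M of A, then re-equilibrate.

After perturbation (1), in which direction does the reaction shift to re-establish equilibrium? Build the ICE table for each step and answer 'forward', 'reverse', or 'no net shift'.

Q₀ = 1.577 vs Keq = 1.7670e-05 ⇒ Q>K, reverse
Step 1:
                    A           L
  I           0.08323     0.03015
  C           0.04494    -0.02996
  E            0.1282  1.9287e-04
  solve Keq expr → x = -0.01498; check Q = 1.7670e-05
Then add 0.0611 M of A.
Step 2:
                    A           L
  I            0.1893  1.9287e-04
  C       -2.2893e-04  1.5262e-04
  E             0.189  3.4549e-04
  solve Keq expr → x = 7.6308e-05; check Q = 1.7670e-05

Direction: forward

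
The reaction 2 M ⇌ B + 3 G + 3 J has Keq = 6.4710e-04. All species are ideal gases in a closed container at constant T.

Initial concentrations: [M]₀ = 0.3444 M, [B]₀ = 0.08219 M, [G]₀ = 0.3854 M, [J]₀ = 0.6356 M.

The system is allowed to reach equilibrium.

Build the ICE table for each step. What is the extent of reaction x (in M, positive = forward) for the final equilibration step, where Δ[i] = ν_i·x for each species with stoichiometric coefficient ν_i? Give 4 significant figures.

x = -0.0391 M

Q₀ = 0.01019 vs Keq = 6.4710e-04 ⇒ Q>K, reverse
Step 1:
                   M          B          G          J
  init        0.3444    0.08219     0.3854     0.6356
  Δ          0.07821    -0.0391    -0.1173    -0.1173
  eq          0.4226    0.04309     0.2681     0.5183
  solve Keq expr → x = -0.0391; check Q = 6.4710e-04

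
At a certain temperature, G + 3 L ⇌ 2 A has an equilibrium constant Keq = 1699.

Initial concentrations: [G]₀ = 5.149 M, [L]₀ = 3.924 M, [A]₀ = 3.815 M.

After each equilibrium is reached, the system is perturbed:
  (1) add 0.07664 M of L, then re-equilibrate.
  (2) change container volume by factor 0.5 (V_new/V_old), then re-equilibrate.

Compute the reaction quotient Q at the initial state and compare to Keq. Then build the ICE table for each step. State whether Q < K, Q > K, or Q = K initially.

Q₀ = 0.04678; Q < K (proceeds forward)

Q₀ = 0.04678 vs Keq = 1699 ⇒ Q<K, forward
Step 1:
                    G           L           A
  init          5.149       3.924       3.815
  Δ            -1.247      -3.742       2.495
  eq            3.902      0.1818        6.31
  solve Keq expr → x = 1.247; check Q = 1699
Then add 0.07664 M of L.
Step 2:
                    G           L           A
  init          3.902      0.2584        6.31
  Δ          -0.02509    -0.07528     0.05019
  eq            3.876      0.1831        6.36
  solve Keq expr → x = 0.02509; check Q = 1699
Then change container volume by factor 0.5 (V_new/V_old).
Step 3:
                    G           L           A
  init          7.753      0.3663       12.72
  Δ          -0.04467      -0.134     0.08934
  eq            7.708      0.2323       12.81
  solve Keq expr → x = 0.04467; check Q = 1699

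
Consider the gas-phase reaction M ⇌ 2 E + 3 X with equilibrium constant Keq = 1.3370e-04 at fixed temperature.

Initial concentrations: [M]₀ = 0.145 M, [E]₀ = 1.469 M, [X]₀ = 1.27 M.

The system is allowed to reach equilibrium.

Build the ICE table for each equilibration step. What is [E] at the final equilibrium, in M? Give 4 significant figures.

[E]_eq = 0.6592 M

Q₀ = 30.49 vs Keq = 1.3370e-04 ⇒ Q>K, reverse
Step 1:
                    M           E           X
  I             0.145       1.469        1.27
  C            0.4049     -0.8098      -1.215
  E            0.5499      0.6592     0.05531
  solve Keq expr → x = -0.4049; check Q = 1.3370e-04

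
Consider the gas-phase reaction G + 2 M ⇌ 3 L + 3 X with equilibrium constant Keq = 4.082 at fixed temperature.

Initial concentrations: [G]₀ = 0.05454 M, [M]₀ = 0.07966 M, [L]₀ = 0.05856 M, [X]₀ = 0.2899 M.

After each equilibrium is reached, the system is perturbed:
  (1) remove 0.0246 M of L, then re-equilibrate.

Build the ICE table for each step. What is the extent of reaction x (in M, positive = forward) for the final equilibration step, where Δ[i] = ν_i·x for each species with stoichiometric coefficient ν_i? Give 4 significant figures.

x = 0.00218 M

Q₀ = 0.01414 vs Keq = 4.082 ⇒ Q<K, forward
Step 1:
                    G           M           L           X
  init        0.05454     0.07966     0.05856      0.2899
  Δ          -0.02466    -0.04933     0.07399     0.07399
  eq          0.02988     0.03033      0.1325      0.3639
  solve Keq expr → x = 0.02466; check Q = 4.082
Then remove 0.0246 M of L.
Step 2:
                    G           M           L           X
  init        0.02988     0.03033      0.1079      0.3639
  Δ          -0.00218   -0.004359    0.006539    0.006539
  eq           0.0277     0.02597      0.1145      0.3704
  solve Keq expr → x = 0.00218; check Q = 4.082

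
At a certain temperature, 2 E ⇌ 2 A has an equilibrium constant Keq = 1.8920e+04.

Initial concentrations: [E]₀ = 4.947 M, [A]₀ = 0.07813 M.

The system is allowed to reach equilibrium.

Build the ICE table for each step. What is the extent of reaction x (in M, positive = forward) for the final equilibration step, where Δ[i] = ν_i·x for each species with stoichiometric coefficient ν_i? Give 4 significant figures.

x = 2.455 M

Q₀ = 2.4943e-04 vs Keq = 1.8920e+04 ⇒ Q<K, forward
Step 1:
                    E           A
  I             4.947     0.07813
  C            -4.911       4.911
  E           0.03627       4.989
  solve Keq expr → x = 2.455; check Q = 1.8920e+04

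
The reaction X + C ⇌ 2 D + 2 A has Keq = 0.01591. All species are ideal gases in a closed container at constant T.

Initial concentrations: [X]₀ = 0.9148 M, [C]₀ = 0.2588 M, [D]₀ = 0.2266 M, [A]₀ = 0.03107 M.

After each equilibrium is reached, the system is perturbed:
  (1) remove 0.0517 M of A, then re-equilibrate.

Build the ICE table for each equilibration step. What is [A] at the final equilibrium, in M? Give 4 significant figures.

[A]_eq = 0.1308 M

Q₀ = 2.0937e-04 vs Keq = 0.01591 ⇒ Q<K, forward
Step 1:
                   X          C          D          A
  Initial     0.9148     0.2588     0.2266    0.03107
  Change    -0.05968   -0.05968     0.1194     0.1194
  Equil       0.8551     0.1991      0.346     0.1504
  solve Keq expr → x = 0.05968; check Q = 0.01591
Then remove 0.0517 M of A.
Step 2:
                   X          C          D          A
  Initial     0.8551     0.1991      0.346    0.09874
  Change    -0.01602   -0.01602    0.03205    0.03205
  Equil       0.8391     0.1831      0.378     0.1308
  solve Keq expr → x = 0.01602; check Q = 0.01591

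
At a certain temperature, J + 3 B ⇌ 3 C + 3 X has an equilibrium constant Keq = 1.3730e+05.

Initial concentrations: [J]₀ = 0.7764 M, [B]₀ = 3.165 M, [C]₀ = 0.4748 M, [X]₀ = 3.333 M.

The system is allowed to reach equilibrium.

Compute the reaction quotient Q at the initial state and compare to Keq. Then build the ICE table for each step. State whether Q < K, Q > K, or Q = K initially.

Q₀ = 0.161 vs Keq = 1.3730e+05 ⇒ Q<K, forward
Step 1:
                  J         B         C         X
  init       0.7764     3.165    0.4748     3.333
  Δ         -0.7452    -2.236     2.236     2.236
  eq         0.0312    0.9294      2.71     5.569
  solve Keq expr → x = 0.7452; check Q = 1.3730e+05

Q₀ = 0.161; Q < K (proceeds forward)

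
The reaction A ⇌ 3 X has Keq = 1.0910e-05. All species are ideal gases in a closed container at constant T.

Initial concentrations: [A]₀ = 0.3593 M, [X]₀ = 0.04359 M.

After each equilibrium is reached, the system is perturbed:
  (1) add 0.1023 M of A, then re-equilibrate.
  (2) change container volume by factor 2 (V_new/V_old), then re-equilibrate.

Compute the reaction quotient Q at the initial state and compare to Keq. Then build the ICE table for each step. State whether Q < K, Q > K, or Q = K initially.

Q₀ = 2.3052e-04; Q > K (proceeds reverse)

Q₀ = 2.3052e-04 vs Keq = 1.0910e-05 ⇒ Q>K, reverse
Step 1:
                    A           X
  I            0.3593     0.04359
  C           0.00923    -0.02769
  E            0.3685      0.0159
  solve Keq expr → x = -0.00923; check Q = 1.0910e-05
Then add 0.1023 M of A.
Step 2:
                    A           X
  I            0.4708      0.0159
  C       -4.4916e-04    0.001347
  E            0.4704     0.01725
  solve Keq expr → x = 4.4916e-04; check Q = 1.0910e-05
Then change container volume by factor 2 (V_new/V_old).
Step 3:
                    A           X
  I            0.2352    0.008624
  C         -0.001678    0.005033
  E            0.2335     0.01366
  solve Keq expr → x = 0.001678; check Q = 1.0910e-05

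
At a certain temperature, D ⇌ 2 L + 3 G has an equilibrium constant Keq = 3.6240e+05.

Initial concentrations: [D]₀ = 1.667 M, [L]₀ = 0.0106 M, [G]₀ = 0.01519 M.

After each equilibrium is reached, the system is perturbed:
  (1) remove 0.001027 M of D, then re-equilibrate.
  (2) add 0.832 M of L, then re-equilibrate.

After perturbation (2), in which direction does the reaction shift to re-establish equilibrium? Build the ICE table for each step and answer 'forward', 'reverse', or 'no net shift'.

Direction: reverse

Q₀ = 2.3624e-10 vs Keq = 3.6240e+05 ⇒ Q<K, forward
Step 1:
                   D          L          G
  Initial      1.667     0.0106    0.01519
  Change      -1.663      3.326      4.989
  Equil     0.003851      3.337      5.005
  solve Keq expr → x = 1.663; check Q = 3.6240e+05
Then remove 0.001027 M of D.
Step 2:
                   D          L          G
  Initial   0.002824      3.337      5.005
  Change    0.001015  -0.002031  -0.003046
  Equil      0.00384      3.335      5.002
  solve Keq expr → x = -0.001015; check Q = 3.6240e+05
Then add 0.832 M of L.
Step 3:
                   D          L          G
  Initial    0.00384      4.167      5.002
  Change     0.00212   -0.00424   -0.00636
  Equil      0.00596      4.163      4.995
  solve Keq expr → x = -0.00212; check Q = 3.6240e+05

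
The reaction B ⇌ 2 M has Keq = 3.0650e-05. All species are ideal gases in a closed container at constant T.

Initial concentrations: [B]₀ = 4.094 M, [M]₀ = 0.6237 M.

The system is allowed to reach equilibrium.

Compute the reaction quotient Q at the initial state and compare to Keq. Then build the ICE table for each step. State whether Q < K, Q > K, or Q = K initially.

Q₀ = 0.09502; Q > K (proceeds reverse)

Q₀ = 0.09502 vs Keq = 3.0650e-05 ⇒ Q>K, reverse
Step 1:
                  B         M
  init        4.094    0.6237
  Δ           0.306   -0.6121
  eq            4.4   0.01161
  solve Keq expr → x = -0.306; check Q = 3.0650e-05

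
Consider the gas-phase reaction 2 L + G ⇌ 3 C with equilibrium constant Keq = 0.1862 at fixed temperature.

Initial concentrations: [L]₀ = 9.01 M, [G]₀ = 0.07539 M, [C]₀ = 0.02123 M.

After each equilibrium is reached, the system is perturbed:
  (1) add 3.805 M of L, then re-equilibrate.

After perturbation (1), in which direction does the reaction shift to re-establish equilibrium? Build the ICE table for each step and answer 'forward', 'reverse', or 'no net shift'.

Direction: forward

Q₀ = 1.5635e-06 vs Keq = 0.1862 ⇒ Q<K, forward
Step 1:
                   L          G          C
  I             9.01    0.07539    0.02123
  C          -0.1488   -0.07439     0.2232
  E            8.861 9.9853e-04     0.2444
  solve Keq expr → x = 0.07439; check Q = 0.1862
Then add 3.805 M of L.
Step 2:
                   L          G          C
  I            12.67 9.9853e-04     0.2444
  C        -0.001001 -5.0067e-04   0.001502
  E            12.67 4.9786e-04     0.2459
  solve Keq expr → x = 5.0067e-04; check Q = 0.1862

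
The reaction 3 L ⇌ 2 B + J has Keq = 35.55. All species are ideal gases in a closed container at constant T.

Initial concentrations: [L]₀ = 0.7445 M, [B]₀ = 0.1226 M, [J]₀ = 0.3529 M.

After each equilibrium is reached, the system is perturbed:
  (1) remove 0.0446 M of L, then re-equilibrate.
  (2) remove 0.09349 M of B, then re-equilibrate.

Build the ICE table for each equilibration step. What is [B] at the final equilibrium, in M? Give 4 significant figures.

Q₀ = 0.01285 vs Keq = 35.55 ⇒ Q<K, forward
Step 1:
                    L           B           J
  Initial      0.7445      0.1226      0.3529
  Change      -0.5851      0.3901       0.195
  Equil        0.1594      0.5127      0.5479
  solve Keq expr → x = 0.195; check Q = 35.55
Then remove 0.0446 M of L.
Step 2:
                    L           B           J
  Initial      0.1148      0.5127      0.5479
  Change      0.03809    -0.02539     -0.0127
  Equil        0.1529      0.4873      0.5352
  solve Keq expr → x = -0.0127; check Q = 35.55
Then remove 0.09349 M of B.
Step 3:
                    L           B           J
  Initial      0.1529      0.3938      0.5352
  Change      -0.0172     0.01147    0.005733
  Equil        0.1357      0.4052       0.541
  solve Keq expr → x = 0.005733; check Q = 35.55

[B]_eq = 0.4052 M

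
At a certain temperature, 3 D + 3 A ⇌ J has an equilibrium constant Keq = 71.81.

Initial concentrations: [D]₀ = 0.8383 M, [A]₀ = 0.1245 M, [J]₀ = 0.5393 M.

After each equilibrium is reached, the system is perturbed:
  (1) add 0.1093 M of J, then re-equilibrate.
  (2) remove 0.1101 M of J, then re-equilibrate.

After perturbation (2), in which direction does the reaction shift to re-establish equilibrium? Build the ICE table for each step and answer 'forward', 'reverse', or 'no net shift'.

Q₀ = 474.4 vs Keq = 71.81 ⇒ Q>K, reverse
Step 1:
                   D          A          J
  init        0.8383     0.1245     0.5393
  Δ          0.08407    0.08407   -0.02802
  eq          0.9224     0.2086     0.5113
  solve Keq expr → x = -0.02802; check Q = 71.81
Then add 0.1093 M of J.
Step 2:
                   D          A          J
  init        0.9224     0.2086     0.6206
  Δ          0.01089    0.01089  -0.003629
  eq          0.9333     0.2195     0.6169
  solve Keq expr → x = -0.003629; check Q = 71.81
Then remove 0.1101 M of J.
Step 3:
                   D          A          J
  init        0.9333     0.2195     0.5068
  Δ         -0.01097   -0.01097   0.003658
  eq          0.9223     0.2085     0.5105
  solve Keq expr → x = 0.003658; check Q = 71.81

Direction: forward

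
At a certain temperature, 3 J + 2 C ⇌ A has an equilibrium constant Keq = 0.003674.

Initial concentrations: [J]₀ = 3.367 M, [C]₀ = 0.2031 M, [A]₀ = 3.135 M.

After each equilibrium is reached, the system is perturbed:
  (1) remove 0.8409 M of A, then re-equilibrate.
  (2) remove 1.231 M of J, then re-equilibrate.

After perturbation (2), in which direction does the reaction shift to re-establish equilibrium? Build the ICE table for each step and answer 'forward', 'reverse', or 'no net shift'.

Direction: reverse

Q₀ = 1.991 vs Keq = 0.003674 ⇒ Q>K, reverse
Step 1:
                   J          C          A
  I            3.367     0.2031      3.135
  C            2.414      1.609    -0.8045
  E            5.781      1.812       2.33
  solve Keq expr → x = -0.8045; check Q = 0.003674
Then remove 0.8409 M of A.
Step 2:
                   J          C          A
  I            5.781      1.812       1.49
  C          -0.2929    -0.1953    0.09765
  E            5.488      1.617      1.587
  solve Keq expr → x = 0.09765; check Q = 0.003674
Then remove 1.231 M of J.
Step 3:
                   J          C          A
  I            4.257      1.617      1.587
  C           0.4634     0.3089    -0.1545
  E             4.72      1.926      1.433
  solve Keq expr → x = -0.1545; check Q = 0.003674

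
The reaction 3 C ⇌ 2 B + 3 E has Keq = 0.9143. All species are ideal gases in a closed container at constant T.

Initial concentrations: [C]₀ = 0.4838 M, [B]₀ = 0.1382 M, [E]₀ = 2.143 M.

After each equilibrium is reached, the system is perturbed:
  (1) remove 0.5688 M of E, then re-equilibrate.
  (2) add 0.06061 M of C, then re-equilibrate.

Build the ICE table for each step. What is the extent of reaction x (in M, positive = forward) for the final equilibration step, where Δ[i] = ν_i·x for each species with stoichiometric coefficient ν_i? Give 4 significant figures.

x = 0.007596 M

Q₀ = 1.66 vs Keq = 0.9143 ⇒ Q>K, reverse
Step 1:
                  C         B         E
  init       0.4838    0.1382     2.143
  Δ         0.03327  -0.02218  -0.03327
  eq         0.5171     0.116      2.11
  solve Keq expr → x = -0.01109; check Q = 0.9143
Then remove 0.5688 M of E.
Step 2:
                  C         B         E
  init       0.5171     0.116     1.541
  Δ        -0.05212   0.03475   0.05212
  eq         0.4649    0.1508     1.593
  solve Keq expr → x = 0.01737; check Q = 0.9143
Then add 0.06061 M of C.
Step 3:
                  C         B         E
  init       0.5256    0.1508     1.593
  Δ        -0.02279   0.01519   0.02279
  eq         0.5028     0.166     1.616
  solve Keq expr → x = 0.007596; check Q = 0.9143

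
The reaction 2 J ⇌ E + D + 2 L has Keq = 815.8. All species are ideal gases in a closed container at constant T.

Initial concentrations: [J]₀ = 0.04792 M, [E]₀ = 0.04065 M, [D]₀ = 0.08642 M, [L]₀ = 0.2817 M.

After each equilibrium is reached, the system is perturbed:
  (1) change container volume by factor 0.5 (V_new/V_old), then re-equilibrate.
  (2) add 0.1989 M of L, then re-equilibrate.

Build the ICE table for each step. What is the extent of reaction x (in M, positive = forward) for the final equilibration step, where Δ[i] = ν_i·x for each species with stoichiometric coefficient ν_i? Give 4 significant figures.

x = -5.6903e-04 M

Q₀ = 0.1214 vs Keq = 815.8 ⇒ Q<K, forward
Step 1:
                   J          E          D          L
  Initial    0.04792    0.04065    0.08642     0.2817
  Change    -0.04695    0.02348    0.02348    0.04695
  Equil   9.6596e-04    0.06413     0.1099     0.3287
  solve Keq expr → x = 0.02348; check Q = 815.8
Then change container volume by factor 0.5 (V_new/V_old).
Step 2:
                   J          E          D          L
  Initial   0.001932     0.1283     0.2198     0.6573
  Change    0.001898 -9.4910e-04 -9.4910e-04  -0.001898
  Equil      0.00383     0.1273     0.2188     0.6554
  solve Keq expr → x = -9.4910e-04; check Q = 815.8
Then add 0.1989 M of L.
Step 3:
                   J          E          D          L
  Initial    0.00383     0.1273     0.2188     0.8543
  Change    0.001138 -5.6903e-04 -5.6903e-04  -0.001138
  Equil     0.004968     0.1267     0.2183     0.8532
  solve Keq expr → x = -5.6903e-04; check Q = 815.8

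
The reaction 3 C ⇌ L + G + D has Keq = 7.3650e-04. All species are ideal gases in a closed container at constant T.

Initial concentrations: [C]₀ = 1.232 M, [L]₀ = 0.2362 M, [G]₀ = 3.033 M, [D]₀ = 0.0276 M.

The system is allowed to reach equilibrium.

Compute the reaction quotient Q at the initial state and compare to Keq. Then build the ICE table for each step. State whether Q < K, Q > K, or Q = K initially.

Q₀ = 0.01057; Q > K (proceeds reverse)

Q₀ = 0.01057 vs Keq = 7.3650e-04 ⇒ Q>K, reverse
Step 1:
                   C          L          G          D
  init         1.232     0.2362      3.033     0.0276
  Δ          0.07503   -0.02501   -0.02501   -0.02501
  eq           1.307     0.2112      3.008   0.002589
  solve Keq expr → x = -0.02501; check Q = 7.3650e-04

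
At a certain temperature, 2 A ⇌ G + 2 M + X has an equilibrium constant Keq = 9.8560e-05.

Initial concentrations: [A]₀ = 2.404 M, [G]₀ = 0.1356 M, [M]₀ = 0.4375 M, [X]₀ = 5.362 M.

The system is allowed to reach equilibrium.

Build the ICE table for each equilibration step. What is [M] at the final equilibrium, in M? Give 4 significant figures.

[M]_eq = 0.175 M

Q₀ = 0.02408 vs Keq = 9.8560e-05 ⇒ Q>K, reverse
Step 1:
                   A          G          M          X
  Initial      2.404     0.1356     0.4375      5.362
  Change      0.2625    -0.1312    -0.2625    -0.1312
  Equil        2.666   0.004372      0.175      5.231
  solve Keq expr → x = -0.1312; check Q = 9.8560e-05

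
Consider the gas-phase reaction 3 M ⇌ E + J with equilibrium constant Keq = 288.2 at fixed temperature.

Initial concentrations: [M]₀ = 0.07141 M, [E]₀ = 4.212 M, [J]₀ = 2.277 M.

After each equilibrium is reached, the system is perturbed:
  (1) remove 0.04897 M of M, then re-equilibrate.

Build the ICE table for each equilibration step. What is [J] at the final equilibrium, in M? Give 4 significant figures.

Q₀ = 2.6337e+04 vs Keq = 288.2 ⇒ Q>K, reverse
Step 1:
                   M          E          J
  I          0.07141      4.212      2.277
  C           0.2443   -0.08143   -0.08143
  E           0.3157      4.131      2.196
  solve Keq expr → x = -0.08143; check Q = 288.2
Then remove 0.04897 M of M.
Step 2:
                   M          E          J
  I           0.2667      4.131      2.196
  C           0.0478   -0.01593   -0.01593
  E           0.3145      4.115       2.18
  solve Keq expr → x = -0.01593; check Q = 288.2

[J]_eq = 2.18 M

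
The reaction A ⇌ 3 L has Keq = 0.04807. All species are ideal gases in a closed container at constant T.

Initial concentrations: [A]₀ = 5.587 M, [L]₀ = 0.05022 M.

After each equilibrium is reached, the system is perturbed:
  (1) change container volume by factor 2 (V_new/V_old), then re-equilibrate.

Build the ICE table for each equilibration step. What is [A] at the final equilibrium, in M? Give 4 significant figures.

Q₀ = 2.2670e-05 vs Keq = 0.04807 ⇒ Q<K, forward
Step 1:
                    A           L
  init          5.587     0.05022
  Δ           -0.1958      0.5873
  eq            5.391      0.6376
  solve Keq expr → x = 0.1958; check Q = 0.04807
Then change container volume by factor 2 (V_new/V_old).
Step 2:
                    A           L
  init          2.696      0.3188
  Δ          -0.06113      0.1834
  eq            2.634      0.5022
  solve Keq expr → x = 0.06113; check Q = 0.04807

[A]_eq = 2.634 M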